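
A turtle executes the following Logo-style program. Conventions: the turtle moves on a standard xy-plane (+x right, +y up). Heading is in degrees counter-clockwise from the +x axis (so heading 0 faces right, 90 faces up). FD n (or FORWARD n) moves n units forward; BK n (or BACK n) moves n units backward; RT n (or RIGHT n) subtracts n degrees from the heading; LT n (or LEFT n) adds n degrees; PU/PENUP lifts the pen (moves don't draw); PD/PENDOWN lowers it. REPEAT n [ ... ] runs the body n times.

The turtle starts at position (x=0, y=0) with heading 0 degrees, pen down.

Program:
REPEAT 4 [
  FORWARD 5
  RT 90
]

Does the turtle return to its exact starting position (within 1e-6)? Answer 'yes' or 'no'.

Answer: yes

Derivation:
Executing turtle program step by step:
Start: pos=(0,0), heading=0, pen down
REPEAT 4 [
  -- iteration 1/4 --
  FD 5: (0,0) -> (5,0) [heading=0, draw]
  RT 90: heading 0 -> 270
  -- iteration 2/4 --
  FD 5: (5,0) -> (5,-5) [heading=270, draw]
  RT 90: heading 270 -> 180
  -- iteration 3/4 --
  FD 5: (5,-5) -> (0,-5) [heading=180, draw]
  RT 90: heading 180 -> 90
  -- iteration 4/4 --
  FD 5: (0,-5) -> (0,0) [heading=90, draw]
  RT 90: heading 90 -> 0
]
Final: pos=(0,0), heading=0, 4 segment(s) drawn

Start position: (0, 0)
Final position: (0, 0)
Distance = 0; < 1e-6 -> CLOSED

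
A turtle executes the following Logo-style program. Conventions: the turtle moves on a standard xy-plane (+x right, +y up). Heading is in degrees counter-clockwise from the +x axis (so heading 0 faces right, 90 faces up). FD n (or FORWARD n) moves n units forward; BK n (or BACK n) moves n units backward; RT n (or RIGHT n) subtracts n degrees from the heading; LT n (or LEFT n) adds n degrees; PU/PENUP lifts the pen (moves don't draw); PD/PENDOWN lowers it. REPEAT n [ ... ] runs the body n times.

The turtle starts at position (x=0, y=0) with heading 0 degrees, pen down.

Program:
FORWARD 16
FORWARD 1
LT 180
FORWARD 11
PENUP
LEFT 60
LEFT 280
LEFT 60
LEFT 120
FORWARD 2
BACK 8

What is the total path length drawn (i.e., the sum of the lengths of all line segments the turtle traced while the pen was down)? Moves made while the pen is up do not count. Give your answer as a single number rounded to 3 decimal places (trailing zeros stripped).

Answer: 28

Derivation:
Executing turtle program step by step:
Start: pos=(0,0), heading=0, pen down
FD 16: (0,0) -> (16,0) [heading=0, draw]
FD 1: (16,0) -> (17,0) [heading=0, draw]
LT 180: heading 0 -> 180
FD 11: (17,0) -> (6,0) [heading=180, draw]
PU: pen up
LT 60: heading 180 -> 240
LT 280: heading 240 -> 160
LT 60: heading 160 -> 220
LT 120: heading 220 -> 340
FD 2: (6,0) -> (7.879,-0.684) [heading=340, move]
BK 8: (7.879,-0.684) -> (0.362,2.052) [heading=340, move]
Final: pos=(0.362,2.052), heading=340, 3 segment(s) drawn

Segment lengths:
  seg 1: (0,0) -> (16,0), length = 16
  seg 2: (16,0) -> (17,0), length = 1
  seg 3: (17,0) -> (6,0), length = 11
Total = 28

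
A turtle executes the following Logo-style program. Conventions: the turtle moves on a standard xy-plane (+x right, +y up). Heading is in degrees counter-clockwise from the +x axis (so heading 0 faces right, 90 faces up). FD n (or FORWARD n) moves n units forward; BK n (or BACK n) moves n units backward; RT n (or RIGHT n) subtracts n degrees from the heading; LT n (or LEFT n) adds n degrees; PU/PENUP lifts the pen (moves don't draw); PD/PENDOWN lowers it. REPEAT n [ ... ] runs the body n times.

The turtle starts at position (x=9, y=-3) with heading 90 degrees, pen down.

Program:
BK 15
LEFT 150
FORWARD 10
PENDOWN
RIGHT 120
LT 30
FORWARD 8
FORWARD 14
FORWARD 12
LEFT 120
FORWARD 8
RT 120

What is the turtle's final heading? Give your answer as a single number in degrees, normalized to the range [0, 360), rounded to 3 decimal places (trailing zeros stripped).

Executing turtle program step by step:
Start: pos=(9,-3), heading=90, pen down
BK 15: (9,-3) -> (9,-18) [heading=90, draw]
LT 150: heading 90 -> 240
FD 10: (9,-18) -> (4,-26.66) [heading=240, draw]
PD: pen down
RT 120: heading 240 -> 120
LT 30: heading 120 -> 150
FD 8: (4,-26.66) -> (-2.928,-22.66) [heading=150, draw]
FD 14: (-2.928,-22.66) -> (-15.053,-15.66) [heading=150, draw]
FD 12: (-15.053,-15.66) -> (-25.445,-9.66) [heading=150, draw]
LT 120: heading 150 -> 270
FD 8: (-25.445,-9.66) -> (-25.445,-17.66) [heading=270, draw]
RT 120: heading 270 -> 150
Final: pos=(-25.445,-17.66), heading=150, 6 segment(s) drawn

Answer: 150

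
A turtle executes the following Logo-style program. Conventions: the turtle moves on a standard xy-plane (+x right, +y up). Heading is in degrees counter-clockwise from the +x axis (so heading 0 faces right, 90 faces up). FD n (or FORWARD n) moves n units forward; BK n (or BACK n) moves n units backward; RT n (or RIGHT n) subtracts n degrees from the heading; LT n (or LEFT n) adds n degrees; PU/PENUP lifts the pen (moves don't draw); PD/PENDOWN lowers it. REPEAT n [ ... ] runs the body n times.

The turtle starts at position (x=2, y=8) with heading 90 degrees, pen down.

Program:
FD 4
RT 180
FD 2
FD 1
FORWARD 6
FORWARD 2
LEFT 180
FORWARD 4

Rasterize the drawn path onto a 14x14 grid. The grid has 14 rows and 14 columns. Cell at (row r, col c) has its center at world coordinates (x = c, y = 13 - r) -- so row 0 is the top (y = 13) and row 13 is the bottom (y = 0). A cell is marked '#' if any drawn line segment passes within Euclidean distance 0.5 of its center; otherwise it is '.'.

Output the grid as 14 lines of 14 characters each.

Answer: ..............
..#...........
..#...........
..#...........
..#...........
..#...........
..#...........
..#...........
..#...........
..#...........
..#...........
..#...........
..#...........
..............

Derivation:
Segment 0: (2,8) -> (2,12)
Segment 1: (2,12) -> (2,10)
Segment 2: (2,10) -> (2,9)
Segment 3: (2,9) -> (2,3)
Segment 4: (2,3) -> (2,1)
Segment 5: (2,1) -> (2,5)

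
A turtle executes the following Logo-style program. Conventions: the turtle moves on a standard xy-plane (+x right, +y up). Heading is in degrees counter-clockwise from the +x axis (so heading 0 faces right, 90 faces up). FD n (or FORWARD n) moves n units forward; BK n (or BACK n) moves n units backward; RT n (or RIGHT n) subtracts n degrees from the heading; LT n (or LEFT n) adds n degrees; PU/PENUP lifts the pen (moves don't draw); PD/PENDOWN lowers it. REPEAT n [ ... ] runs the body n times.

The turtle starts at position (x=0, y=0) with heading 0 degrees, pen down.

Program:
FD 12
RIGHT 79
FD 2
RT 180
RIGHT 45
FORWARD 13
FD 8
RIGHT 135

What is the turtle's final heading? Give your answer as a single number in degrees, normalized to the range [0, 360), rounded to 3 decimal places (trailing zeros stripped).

Executing turtle program step by step:
Start: pos=(0,0), heading=0, pen down
FD 12: (0,0) -> (12,0) [heading=0, draw]
RT 79: heading 0 -> 281
FD 2: (12,0) -> (12.382,-1.963) [heading=281, draw]
RT 180: heading 281 -> 101
RT 45: heading 101 -> 56
FD 13: (12.382,-1.963) -> (19.651,8.814) [heading=56, draw]
FD 8: (19.651,8.814) -> (24.125,15.447) [heading=56, draw]
RT 135: heading 56 -> 281
Final: pos=(24.125,15.447), heading=281, 4 segment(s) drawn

Answer: 281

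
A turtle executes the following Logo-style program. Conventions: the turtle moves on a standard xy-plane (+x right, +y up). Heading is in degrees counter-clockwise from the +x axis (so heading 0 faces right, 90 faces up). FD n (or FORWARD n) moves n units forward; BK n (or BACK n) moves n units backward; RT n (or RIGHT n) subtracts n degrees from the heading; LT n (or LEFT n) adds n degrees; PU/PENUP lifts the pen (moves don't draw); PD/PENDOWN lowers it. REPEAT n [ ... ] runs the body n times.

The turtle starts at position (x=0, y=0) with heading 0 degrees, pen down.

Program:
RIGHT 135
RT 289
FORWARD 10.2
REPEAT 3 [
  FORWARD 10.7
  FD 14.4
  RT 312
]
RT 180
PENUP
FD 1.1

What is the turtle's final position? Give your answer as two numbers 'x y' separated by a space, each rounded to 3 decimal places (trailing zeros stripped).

Executing turtle program step by step:
Start: pos=(0,0), heading=0, pen down
RT 135: heading 0 -> 225
RT 289: heading 225 -> 296
FD 10.2: (0,0) -> (4.471,-9.168) [heading=296, draw]
REPEAT 3 [
  -- iteration 1/3 --
  FD 10.7: (4.471,-9.168) -> (9.162,-18.785) [heading=296, draw]
  FD 14.4: (9.162,-18.785) -> (15.475,-31.727) [heading=296, draw]
  RT 312: heading 296 -> 344
  -- iteration 2/3 --
  FD 10.7: (15.475,-31.727) -> (25.76,-34.677) [heading=344, draw]
  FD 14.4: (25.76,-34.677) -> (39.602,-38.646) [heading=344, draw]
  RT 312: heading 344 -> 32
  -- iteration 3/3 --
  FD 10.7: (39.602,-38.646) -> (48.676,-32.976) [heading=32, draw]
  FD 14.4: (48.676,-32.976) -> (60.888,-25.345) [heading=32, draw]
  RT 312: heading 32 -> 80
]
RT 180: heading 80 -> 260
PU: pen up
FD 1.1: (60.888,-25.345) -> (60.697,-26.428) [heading=260, move]
Final: pos=(60.697,-26.428), heading=260, 7 segment(s) drawn

Answer: 60.697 -26.428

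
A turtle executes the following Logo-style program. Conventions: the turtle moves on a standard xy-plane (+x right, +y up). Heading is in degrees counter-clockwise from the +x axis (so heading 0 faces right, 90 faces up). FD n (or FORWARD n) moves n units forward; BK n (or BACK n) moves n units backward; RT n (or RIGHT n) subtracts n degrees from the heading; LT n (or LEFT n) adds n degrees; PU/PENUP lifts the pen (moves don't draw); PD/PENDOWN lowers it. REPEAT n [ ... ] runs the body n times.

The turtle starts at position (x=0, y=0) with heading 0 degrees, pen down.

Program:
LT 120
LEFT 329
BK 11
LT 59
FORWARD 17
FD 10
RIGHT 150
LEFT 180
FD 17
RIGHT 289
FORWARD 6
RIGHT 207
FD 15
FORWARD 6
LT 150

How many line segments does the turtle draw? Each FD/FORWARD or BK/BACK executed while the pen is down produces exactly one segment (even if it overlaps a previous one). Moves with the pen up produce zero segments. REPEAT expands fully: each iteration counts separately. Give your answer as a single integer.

Executing turtle program step by step:
Start: pos=(0,0), heading=0, pen down
LT 120: heading 0 -> 120
LT 329: heading 120 -> 89
BK 11: (0,0) -> (-0.192,-10.998) [heading=89, draw]
LT 59: heading 89 -> 148
FD 17: (-0.192,-10.998) -> (-14.609,-1.99) [heading=148, draw]
FD 10: (-14.609,-1.99) -> (-23.089,3.309) [heading=148, draw]
RT 150: heading 148 -> 358
LT 180: heading 358 -> 178
FD 17: (-23.089,3.309) -> (-40.079,3.903) [heading=178, draw]
RT 289: heading 178 -> 249
FD 6: (-40.079,3.903) -> (-42.229,-1.699) [heading=249, draw]
RT 207: heading 249 -> 42
FD 15: (-42.229,-1.699) -> (-31.082,8.338) [heading=42, draw]
FD 6: (-31.082,8.338) -> (-26.623,12.353) [heading=42, draw]
LT 150: heading 42 -> 192
Final: pos=(-26.623,12.353), heading=192, 7 segment(s) drawn
Segments drawn: 7

Answer: 7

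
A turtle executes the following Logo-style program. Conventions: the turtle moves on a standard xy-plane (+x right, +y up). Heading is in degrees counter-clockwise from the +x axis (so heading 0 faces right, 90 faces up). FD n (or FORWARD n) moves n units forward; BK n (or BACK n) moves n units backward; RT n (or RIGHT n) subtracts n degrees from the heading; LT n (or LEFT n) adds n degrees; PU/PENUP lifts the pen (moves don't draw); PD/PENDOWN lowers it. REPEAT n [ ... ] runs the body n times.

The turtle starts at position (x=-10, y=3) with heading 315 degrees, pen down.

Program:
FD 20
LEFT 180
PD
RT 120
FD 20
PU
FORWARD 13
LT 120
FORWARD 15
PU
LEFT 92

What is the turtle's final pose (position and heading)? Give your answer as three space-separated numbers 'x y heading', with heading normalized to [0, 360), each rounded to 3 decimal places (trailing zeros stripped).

Executing turtle program step by step:
Start: pos=(-10,3), heading=315, pen down
FD 20: (-10,3) -> (4.142,-11.142) [heading=315, draw]
LT 180: heading 315 -> 135
PD: pen down
RT 120: heading 135 -> 15
FD 20: (4.142,-11.142) -> (23.461,-5.966) [heading=15, draw]
PU: pen up
FD 13: (23.461,-5.966) -> (36.018,-2.601) [heading=15, move]
LT 120: heading 15 -> 135
FD 15: (36.018,-2.601) -> (25.411,8.005) [heading=135, move]
PU: pen up
LT 92: heading 135 -> 227
Final: pos=(25.411,8.005), heading=227, 2 segment(s) drawn

Answer: 25.411 8.005 227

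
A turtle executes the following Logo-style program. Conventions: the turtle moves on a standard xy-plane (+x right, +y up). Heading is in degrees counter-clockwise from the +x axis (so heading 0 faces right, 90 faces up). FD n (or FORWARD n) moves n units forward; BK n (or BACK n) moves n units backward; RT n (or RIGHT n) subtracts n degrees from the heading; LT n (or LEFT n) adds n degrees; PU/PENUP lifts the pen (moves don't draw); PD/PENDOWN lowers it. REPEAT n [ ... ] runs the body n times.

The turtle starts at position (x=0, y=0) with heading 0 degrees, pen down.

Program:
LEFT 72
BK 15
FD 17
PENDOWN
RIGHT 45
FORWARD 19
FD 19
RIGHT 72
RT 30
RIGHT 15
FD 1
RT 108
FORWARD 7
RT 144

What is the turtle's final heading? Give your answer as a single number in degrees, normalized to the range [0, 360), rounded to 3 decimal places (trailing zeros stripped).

Answer: 18

Derivation:
Executing turtle program step by step:
Start: pos=(0,0), heading=0, pen down
LT 72: heading 0 -> 72
BK 15: (0,0) -> (-4.635,-14.266) [heading=72, draw]
FD 17: (-4.635,-14.266) -> (0.618,1.902) [heading=72, draw]
PD: pen down
RT 45: heading 72 -> 27
FD 19: (0.618,1.902) -> (17.547,10.528) [heading=27, draw]
FD 19: (17.547,10.528) -> (34.476,19.154) [heading=27, draw]
RT 72: heading 27 -> 315
RT 30: heading 315 -> 285
RT 15: heading 285 -> 270
FD 1: (34.476,19.154) -> (34.476,18.154) [heading=270, draw]
RT 108: heading 270 -> 162
FD 7: (34.476,18.154) -> (27.819,20.317) [heading=162, draw]
RT 144: heading 162 -> 18
Final: pos=(27.819,20.317), heading=18, 6 segment(s) drawn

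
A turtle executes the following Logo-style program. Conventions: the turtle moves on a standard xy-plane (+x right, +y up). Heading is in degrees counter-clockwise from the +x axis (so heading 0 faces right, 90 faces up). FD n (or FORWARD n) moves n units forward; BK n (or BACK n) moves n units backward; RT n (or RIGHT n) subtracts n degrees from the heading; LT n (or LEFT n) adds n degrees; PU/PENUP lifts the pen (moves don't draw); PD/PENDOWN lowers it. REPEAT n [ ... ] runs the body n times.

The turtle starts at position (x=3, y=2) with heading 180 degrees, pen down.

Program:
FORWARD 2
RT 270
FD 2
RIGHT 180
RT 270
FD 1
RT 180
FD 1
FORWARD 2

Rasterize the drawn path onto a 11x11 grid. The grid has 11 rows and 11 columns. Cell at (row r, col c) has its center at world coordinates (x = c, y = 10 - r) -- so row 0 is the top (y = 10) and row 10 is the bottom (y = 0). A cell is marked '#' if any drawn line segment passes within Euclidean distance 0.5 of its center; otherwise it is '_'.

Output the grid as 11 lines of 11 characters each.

Segment 0: (3,2) -> (1,2)
Segment 1: (1,2) -> (1,0)
Segment 2: (1,0) -> (0,0)
Segment 3: (0,0) -> (1,0)
Segment 4: (1,0) -> (3,0)

Answer: ___________
___________
___________
___________
___________
___________
___________
___________
_###_______
_#_________
####_______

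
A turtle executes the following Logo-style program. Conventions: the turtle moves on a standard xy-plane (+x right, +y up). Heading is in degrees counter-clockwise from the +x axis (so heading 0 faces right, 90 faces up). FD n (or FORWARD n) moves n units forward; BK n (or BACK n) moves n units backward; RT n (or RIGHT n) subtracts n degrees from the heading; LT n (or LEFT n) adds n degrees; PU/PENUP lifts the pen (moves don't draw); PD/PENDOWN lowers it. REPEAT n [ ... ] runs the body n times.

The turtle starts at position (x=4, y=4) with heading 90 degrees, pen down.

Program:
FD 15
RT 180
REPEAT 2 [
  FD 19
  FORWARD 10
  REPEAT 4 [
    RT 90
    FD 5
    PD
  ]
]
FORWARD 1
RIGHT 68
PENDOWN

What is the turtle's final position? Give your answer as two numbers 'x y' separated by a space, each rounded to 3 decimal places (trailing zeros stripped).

Executing turtle program step by step:
Start: pos=(4,4), heading=90, pen down
FD 15: (4,4) -> (4,19) [heading=90, draw]
RT 180: heading 90 -> 270
REPEAT 2 [
  -- iteration 1/2 --
  FD 19: (4,19) -> (4,0) [heading=270, draw]
  FD 10: (4,0) -> (4,-10) [heading=270, draw]
  REPEAT 4 [
    -- iteration 1/4 --
    RT 90: heading 270 -> 180
    FD 5: (4,-10) -> (-1,-10) [heading=180, draw]
    PD: pen down
    -- iteration 2/4 --
    RT 90: heading 180 -> 90
    FD 5: (-1,-10) -> (-1,-5) [heading=90, draw]
    PD: pen down
    -- iteration 3/4 --
    RT 90: heading 90 -> 0
    FD 5: (-1,-5) -> (4,-5) [heading=0, draw]
    PD: pen down
    -- iteration 4/4 --
    RT 90: heading 0 -> 270
    FD 5: (4,-5) -> (4,-10) [heading=270, draw]
    PD: pen down
  ]
  -- iteration 2/2 --
  FD 19: (4,-10) -> (4,-29) [heading=270, draw]
  FD 10: (4,-29) -> (4,-39) [heading=270, draw]
  REPEAT 4 [
    -- iteration 1/4 --
    RT 90: heading 270 -> 180
    FD 5: (4,-39) -> (-1,-39) [heading=180, draw]
    PD: pen down
    -- iteration 2/4 --
    RT 90: heading 180 -> 90
    FD 5: (-1,-39) -> (-1,-34) [heading=90, draw]
    PD: pen down
    -- iteration 3/4 --
    RT 90: heading 90 -> 0
    FD 5: (-1,-34) -> (4,-34) [heading=0, draw]
    PD: pen down
    -- iteration 4/4 --
    RT 90: heading 0 -> 270
    FD 5: (4,-34) -> (4,-39) [heading=270, draw]
    PD: pen down
  ]
]
FD 1: (4,-39) -> (4,-40) [heading=270, draw]
RT 68: heading 270 -> 202
PD: pen down
Final: pos=(4,-40), heading=202, 14 segment(s) drawn

Answer: 4 -40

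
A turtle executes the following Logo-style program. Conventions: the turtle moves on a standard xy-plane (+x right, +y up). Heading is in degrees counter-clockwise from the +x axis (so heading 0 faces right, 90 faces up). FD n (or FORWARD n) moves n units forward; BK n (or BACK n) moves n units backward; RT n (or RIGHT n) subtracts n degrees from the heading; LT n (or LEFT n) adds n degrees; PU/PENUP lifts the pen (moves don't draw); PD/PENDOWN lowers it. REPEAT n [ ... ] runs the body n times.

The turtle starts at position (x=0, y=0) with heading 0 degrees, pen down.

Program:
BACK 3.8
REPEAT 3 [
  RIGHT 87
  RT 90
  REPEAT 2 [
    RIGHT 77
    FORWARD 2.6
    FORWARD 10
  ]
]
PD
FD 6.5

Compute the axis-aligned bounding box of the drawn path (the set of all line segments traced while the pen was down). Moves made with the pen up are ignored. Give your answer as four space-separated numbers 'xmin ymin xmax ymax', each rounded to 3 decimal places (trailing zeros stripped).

Executing turtle program step by step:
Start: pos=(0,0), heading=0, pen down
BK 3.8: (0,0) -> (-3.8,0) [heading=0, draw]
REPEAT 3 [
  -- iteration 1/3 --
  RT 87: heading 0 -> 273
  RT 90: heading 273 -> 183
  REPEAT 2 [
    -- iteration 1/2 --
    RT 77: heading 183 -> 106
    FD 2.6: (-3.8,0) -> (-4.517,2.499) [heading=106, draw]
    FD 10: (-4.517,2.499) -> (-7.273,12.112) [heading=106, draw]
    -- iteration 2/2 --
    RT 77: heading 106 -> 29
    FD 2.6: (-7.273,12.112) -> (-4.999,13.372) [heading=29, draw]
    FD 10: (-4.999,13.372) -> (3.747,18.22) [heading=29, draw]
  ]
  -- iteration 2/3 --
  RT 87: heading 29 -> 302
  RT 90: heading 302 -> 212
  REPEAT 2 [
    -- iteration 1/2 --
    RT 77: heading 212 -> 135
    FD 2.6: (3.747,18.22) -> (1.909,20.059) [heading=135, draw]
    FD 10: (1.909,20.059) -> (-5.162,27.13) [heading=135, draw]
    -- iteration 2/2 --
    RT 77: heading 135 -> 58
    FD 2.6: (-5.162,27.13) -> (-3.785,29.335) [heading=58, draw]
    FD 10: (-3.785,29.335) -> (1.515,37.815) [heading=58, draw]
  ]
  -- iteration 3/3 --
  RT 87: heading 58 -> 331
  RT 90: heading 331 -> 241
  REPEAT 2 [
    -- iteration 1/2 --
    RT 77: heading 241 -> 164
    FD 2.6: (1.515,37.815) -> (-0.985,38.532) [heading=164, draw]
    FD 10: (-0.985,38.532) -> (-10.597,41.288) [heading=164, draw]
    -- iteration 2/2 --
    RT 77: heading 164 -> 87
    FD 2.6: (-10.597,41.288) -> (-10.461,43.885) [heading=87, draw]
    FD 10: (-10.461,43.885) -> (-9.938,53.871) [heading=87, draw]
  ]
]
PD: pen down
FD 6.5: (-9.938,53.871) -> (-9.598,60.362) [heading=87, draw]
Final: pos=(-9.598,60.362), heading=87, 14 segment(s) drawn

Segment endpoints: x in {-10.597, -10.461, -9.938, -9.598, -7.273, -5.162, -4.999, -4.517, -3.8, -3.785, -0.985, 0, 1.515, 1.909, 3.747}, y in {0, 2.499, 12.112, 13.372, 18.22, 20.059, 27.13, 29.335, 37.815, 38.532, 41.288, 43.885, 53.871, 60.362}
xmin=-10.597, ymin=0, xmax=3.747, ymax=60.362

Answer: -10.597 0 3.747 60.362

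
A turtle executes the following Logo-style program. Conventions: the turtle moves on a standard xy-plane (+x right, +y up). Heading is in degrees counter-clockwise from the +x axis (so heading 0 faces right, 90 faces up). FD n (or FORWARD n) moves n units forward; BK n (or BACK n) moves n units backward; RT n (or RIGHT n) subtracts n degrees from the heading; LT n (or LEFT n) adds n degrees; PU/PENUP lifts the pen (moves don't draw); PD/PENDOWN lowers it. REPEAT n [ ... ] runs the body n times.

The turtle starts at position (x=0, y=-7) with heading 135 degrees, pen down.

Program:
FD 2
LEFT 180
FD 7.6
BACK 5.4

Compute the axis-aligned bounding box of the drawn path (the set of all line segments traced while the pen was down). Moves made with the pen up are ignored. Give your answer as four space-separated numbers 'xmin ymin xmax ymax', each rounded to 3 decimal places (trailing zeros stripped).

Executing turtle program step by step:
Start: pos=(0,-7), heading=135, pen down
FD 2: (0,-7) -> (-1.414,-5.586) [heading=135, draw]
LT 180: heading 135 -> 315
FD 7.6: (-1.414,-5.586) -> (3.96,-10.96) [heading=315, draw]
BK 5.4: (3.96,-10.96) -> (0.141,-7.141) [heading=315, draw]
Final: pos=(0.141,-7.141), heading=315, 3 segment(s) drawn

Segment endpoints: x in {-1.414, 0, 0.141, 3.96}, y in {-10.96, -7.141, -7, -5.586}
xmin=-1.414, ymin=-10.96, xmax=3.96, ymax=-5.586

Answer: -1.414 -10.96 3.96 -5.586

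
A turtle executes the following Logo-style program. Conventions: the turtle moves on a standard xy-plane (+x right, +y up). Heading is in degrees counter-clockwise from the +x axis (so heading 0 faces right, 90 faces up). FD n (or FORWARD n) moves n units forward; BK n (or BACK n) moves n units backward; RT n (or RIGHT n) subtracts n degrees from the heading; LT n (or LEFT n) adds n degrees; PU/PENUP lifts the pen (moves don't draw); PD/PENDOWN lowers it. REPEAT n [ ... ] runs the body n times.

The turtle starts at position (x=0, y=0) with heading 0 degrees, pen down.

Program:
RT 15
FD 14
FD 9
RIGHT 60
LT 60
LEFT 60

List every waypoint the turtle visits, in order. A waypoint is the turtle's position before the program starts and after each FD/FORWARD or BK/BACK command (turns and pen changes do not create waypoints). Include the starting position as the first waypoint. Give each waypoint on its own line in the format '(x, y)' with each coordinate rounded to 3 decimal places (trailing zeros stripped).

Answer: (0, 0)
(13.523, -3.623)
(22.216, -5.953)

Derivation:
Executing turtle program step by step:
Start: pos=(0,0), heading=0, pen down
RT 15: heading 0 -> 345
FD 14: (0,0) -> (13.523,-3.623) [heading=345, draw]
FD 9: (13.523,-3.623) -> (22.216,-5.953) [heading=345, draw]
RT 60: heading 345 -> 285
LT 60: heading 285 -> 345
LT 60: heading 345 -> 45
Final: pos=(22.216,-5.953), heading=45, 2 segment(s) drawn
Waypoints (3 total):
(0, 0)
(13.523, -3.623)
(22.216, -5.953)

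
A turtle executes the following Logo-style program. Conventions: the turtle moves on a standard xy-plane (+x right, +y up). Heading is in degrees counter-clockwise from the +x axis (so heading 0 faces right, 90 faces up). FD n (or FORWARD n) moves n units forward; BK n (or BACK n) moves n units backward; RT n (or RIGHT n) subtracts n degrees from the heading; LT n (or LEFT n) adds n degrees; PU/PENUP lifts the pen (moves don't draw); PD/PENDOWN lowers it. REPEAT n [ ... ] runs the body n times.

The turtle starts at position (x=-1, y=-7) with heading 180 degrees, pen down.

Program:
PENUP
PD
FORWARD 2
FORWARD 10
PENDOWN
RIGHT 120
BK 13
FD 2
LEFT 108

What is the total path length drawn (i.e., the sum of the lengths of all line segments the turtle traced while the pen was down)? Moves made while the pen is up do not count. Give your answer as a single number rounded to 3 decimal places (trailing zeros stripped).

Answer: 27

Derivation:
Executing turtle program step by step:
Start: pos=(-1,-7), heading=180, pen down
PU: pen up
PD: pen down
FD 2: (-1,-7) -> (-3,-7) [heading=180, draw]
FD 10: (-3,-7) -> (-13,-7) [heading=180, draw]
PD: pen down
RT 120: heading 180 -> 60
BK 13: (-13,-7) -> (-19.5,-18.258) [heading=60, draw]
FD 2: (-19.5,-18.258) -> (-18.5,-16.526) [heading=60, draw]
LT 108: heading 60 -> 168
Final: pos=(-18.5,-16.526), heading=168, 4 segment(s) drawn

Segment lengths:
  seg 1: (-1,-7) -> (-3,-7), length = 2
  seg 2: (-3,-7) -> (-13,-7), length = 10
  seg 3: (-13,-7) -> (-19.5,-18.258), length = 13
  seg 4: (-19.5,-18.258) -> (-18.5,-16.526), length = 2
Total = 27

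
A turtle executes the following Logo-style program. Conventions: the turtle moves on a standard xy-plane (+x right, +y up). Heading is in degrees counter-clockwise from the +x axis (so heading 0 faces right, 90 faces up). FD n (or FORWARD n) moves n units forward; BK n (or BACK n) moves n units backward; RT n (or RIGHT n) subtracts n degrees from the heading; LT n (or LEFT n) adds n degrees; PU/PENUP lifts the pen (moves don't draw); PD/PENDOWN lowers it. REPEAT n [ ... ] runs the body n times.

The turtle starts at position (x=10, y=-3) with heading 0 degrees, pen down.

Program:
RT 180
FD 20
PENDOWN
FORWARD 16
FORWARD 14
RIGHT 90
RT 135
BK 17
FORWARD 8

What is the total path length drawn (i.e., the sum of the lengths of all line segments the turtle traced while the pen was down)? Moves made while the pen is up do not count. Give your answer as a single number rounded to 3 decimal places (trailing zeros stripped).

Answer: 75

Derivation:
Executing turtle program step by step:
Start: pos=(10,-3), heading=0, pen down
RT 180: heading 0 -> 180
FD 20: (10,-3) -> (-10,-3) [heading=180, draw]
PD: pen down
FD 16: (-10,-3) -> (-26,-3) [heading=180, draw]
FD 14: (-26,-3) -> (-40,-3) [heading=180, draw]
RT 90: heading 180 -> 90
RT 135: heading 90 -> 315
BK 17: (-40,-3) -> (-52.021,9.021) [heading=315, draw]
FD 8: (-52.021,9.021) -> (-46.364,3.364) [heading=315, draw]
Final: pos=(-46.364,3.364), heading=315, 5 segment(s) drawn

Segment lengths:
  seg 1: (10,-3) -> (-10,-3), length = 20
  seg 2: (-10,-3) -> (-26,-3), length = 16
  seg 3: (-26,-3) -> (-40,-3), length = 14
  seg 4: (-40,-3) -> (-52.021,9.021), length = 17
  seg 5: (-52.021,9.021) -> (-46.364,3.364), length = 8
Total = 75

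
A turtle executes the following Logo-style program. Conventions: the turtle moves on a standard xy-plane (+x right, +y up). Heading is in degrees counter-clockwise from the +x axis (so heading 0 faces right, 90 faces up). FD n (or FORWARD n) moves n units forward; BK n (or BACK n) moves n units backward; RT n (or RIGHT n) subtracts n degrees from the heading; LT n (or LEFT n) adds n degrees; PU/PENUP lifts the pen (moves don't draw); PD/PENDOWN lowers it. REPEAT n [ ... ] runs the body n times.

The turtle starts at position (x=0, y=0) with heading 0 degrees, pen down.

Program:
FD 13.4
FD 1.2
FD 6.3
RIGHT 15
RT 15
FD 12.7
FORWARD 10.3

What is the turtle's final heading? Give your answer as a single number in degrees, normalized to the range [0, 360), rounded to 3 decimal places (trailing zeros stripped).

Answer: 330

Derivation:
Executing turtle program step by step:
Start: pos=(0,0), heading=0, pen down
FD 13.4: (0,0) -> (13.4,0) [heading=0, draw]
FD 1.2: (13.4,0) -> (14.6,0) [heading=0, draw]
FD 6.3: (14.6,0) -> (20.9,0) [heading=0, draw]
RT 15: heading 0 -> 345
RT 15: heading 345 -> 330
FD 12.7: (20.9,0) -> (31.899,-6.35) [heading=330, draw]
FD 10.3: (31.899,-6.35) -> (40.819,-11.5) [heading=330, draw]
Final: pos=(40.819,-11.5), heading=330, 5 segment(s) drawn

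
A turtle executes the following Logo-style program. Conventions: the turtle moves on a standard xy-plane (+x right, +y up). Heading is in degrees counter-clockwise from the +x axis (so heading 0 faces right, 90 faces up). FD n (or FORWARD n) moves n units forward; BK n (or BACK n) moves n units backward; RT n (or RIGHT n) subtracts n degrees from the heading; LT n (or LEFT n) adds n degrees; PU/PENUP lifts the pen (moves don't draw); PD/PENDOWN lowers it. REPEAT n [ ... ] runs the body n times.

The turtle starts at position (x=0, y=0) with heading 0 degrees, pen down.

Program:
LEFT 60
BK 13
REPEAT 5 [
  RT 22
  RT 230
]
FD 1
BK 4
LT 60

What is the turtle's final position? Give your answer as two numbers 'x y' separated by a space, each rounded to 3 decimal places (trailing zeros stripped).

Answer: -5 -8.66

Derivation:
Executing turtle program step by step:
Start: pos=(0,0), heading=0, pen down
LT 60: heading 0 -> 60
BK 13: (0,0) -> (-6.5,-11.258) [heading=60, draw]
REPEAT 5 [
  -- iteration 1/5 --
  RT 22: heading 60 -> 38
  RT 230: heading 38 -> 168
  -- iteration 2/5 --
  RT 22: heading 168 -> 146
  RT 230: heading 146 -> 276
  -- iteration 3/5 --
  RT 22: heading 276 -> 254
  RT 230: heading 254 -> 24
  -- iteration 4/5 --
  RT 22: heading 24 -> 2
  RT 230: heading 2 -> 132
  -- iteration 5/5 --
  RT 22: heading 132 -> 110
  RT 230: heading 110 -> 240
]
FD 1: (-6.5,-11.258) -> (-7,-12.124) [heading=240, draw]
BK 4: (-7,-12.124) -> (-5,-8.66) [heading=240, draw]
LT 60: heading 240 -> 300
Final: pos=(-5,-8.66), heading=300, 3 segment(s) drawn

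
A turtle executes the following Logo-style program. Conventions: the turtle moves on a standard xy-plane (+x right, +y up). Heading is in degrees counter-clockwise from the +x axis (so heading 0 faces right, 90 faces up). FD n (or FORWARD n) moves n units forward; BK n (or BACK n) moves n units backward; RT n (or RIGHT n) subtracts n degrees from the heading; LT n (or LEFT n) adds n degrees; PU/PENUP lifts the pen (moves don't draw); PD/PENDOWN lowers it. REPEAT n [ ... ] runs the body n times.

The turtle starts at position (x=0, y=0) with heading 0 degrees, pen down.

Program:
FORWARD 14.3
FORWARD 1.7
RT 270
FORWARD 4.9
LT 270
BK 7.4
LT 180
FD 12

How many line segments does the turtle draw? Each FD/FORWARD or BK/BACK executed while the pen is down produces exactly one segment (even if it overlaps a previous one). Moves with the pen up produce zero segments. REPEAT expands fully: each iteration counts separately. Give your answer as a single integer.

Answer: 5

Derivation:
Executing turtle program step by step:
Start: pos=(0,0), heading=0, pen down
FD 14.3: (0,0) -> (14.3,0) [heading=0, draw]
FD 1.7: (14.3,0) -> (16,0) [heading=0, draw]
RT 270: heading 0 -> 90
FD 4.9: (16,0) -> (16,4.9) [heading=90, draw]
LT 270: heading 90 -> 0
BK 7.4: (16,4.9) -> (8.6,4.9) [heading=0, draw]
LT 180: heading 0 -> 180
FD 12: (8.6,4.9) -> (-3.4,4.9) [heading=180, draw]
Final: pos=(-3.4,4.9), heading=180, 5 segment(s) drawn
Segments drawn: 5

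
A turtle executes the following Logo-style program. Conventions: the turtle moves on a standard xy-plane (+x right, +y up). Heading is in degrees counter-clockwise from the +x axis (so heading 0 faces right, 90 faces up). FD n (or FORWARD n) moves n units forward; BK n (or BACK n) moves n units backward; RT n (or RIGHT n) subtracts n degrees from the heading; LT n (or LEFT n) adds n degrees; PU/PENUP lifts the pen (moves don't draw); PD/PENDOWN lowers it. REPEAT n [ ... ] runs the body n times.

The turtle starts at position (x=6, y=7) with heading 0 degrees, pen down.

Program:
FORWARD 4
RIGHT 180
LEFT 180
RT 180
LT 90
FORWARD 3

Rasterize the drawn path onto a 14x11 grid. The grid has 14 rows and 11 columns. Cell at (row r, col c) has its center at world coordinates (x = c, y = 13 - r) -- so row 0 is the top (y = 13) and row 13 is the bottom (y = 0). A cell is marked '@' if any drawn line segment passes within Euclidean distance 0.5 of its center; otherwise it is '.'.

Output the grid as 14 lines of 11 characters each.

Segment 0: (6,7) -> (10,7)
Segment 1: (10,7) -> (10,4)

Answer: ...........
...........
...........
...........
...........
...........
......@@@@@
..........@
..........@
..........@
...........
...........
...........
...........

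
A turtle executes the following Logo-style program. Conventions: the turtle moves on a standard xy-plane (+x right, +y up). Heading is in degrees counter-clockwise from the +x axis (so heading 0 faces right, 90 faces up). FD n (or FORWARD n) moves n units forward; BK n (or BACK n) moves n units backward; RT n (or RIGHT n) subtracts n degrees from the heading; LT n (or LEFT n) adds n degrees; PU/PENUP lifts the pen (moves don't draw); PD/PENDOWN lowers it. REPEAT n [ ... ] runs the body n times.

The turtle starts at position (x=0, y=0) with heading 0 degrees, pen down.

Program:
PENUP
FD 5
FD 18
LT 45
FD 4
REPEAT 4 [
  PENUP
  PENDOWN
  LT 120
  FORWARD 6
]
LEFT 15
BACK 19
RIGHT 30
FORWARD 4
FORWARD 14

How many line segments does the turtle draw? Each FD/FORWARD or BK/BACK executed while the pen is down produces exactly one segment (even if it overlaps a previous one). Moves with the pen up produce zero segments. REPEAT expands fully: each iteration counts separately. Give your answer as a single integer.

Answer: 7

Derivation:
Executing turtle program step by step:
Start: pos=(0,0), heading=0, pen down
PU: pen up
FD 5: (0,0) -> (5,0) [heading=0, move]
FD 18: (5,0) -> (23,0) [heading=0, move]
LT 45: heading 0 -> 45
FD 4: (23,0) -> (25.828,2.828) [heading=45, move]
REPEAT 4 [
  -- iteration 1/4 --
  PU: pen up
  PD: pen down
  LT 120: heading 45 -> 165
  FD 6: (25.828,2.828) -> (20.033,4.381) [heading=165, draw]
  -- iteration 2/4 --
  PU: pen up
  PD: pen down
  LT 120: heading 165 -> 285
  FD 6: (20.033,4.381) -> (21.586,-1.414) [heading=285, draw]
  -- iteration 3/4 --
  PU: pen up
  PD: pen down
  LT 120: heading 285 -> 45
  FD 6: (21.586,-1.414) -> (25.828,2.828) [heading=45, draw]
  -- iteration 4/4 --
  PU: pen up
  PD: pen down
  LT 120: heading 45 -> 165
  FD 6: (25.828,2.828) -> (20.033,4.381) [heading=165, draw]
]
LT 15: heading 165 -> 180
BK 19: (20.033,4.381) -> (39.033,4.381) [heading=180, draw]
RT 30: heading 180 -> 150
FD 4: (39.033,4.381) -> (35.569,6.381) [heading=150, draw]
FD 14: (35.569,6.381) -> (23.444,13.381) [heading=150, draw]
Final: pos=(23.444,13.381), heading=150, 7 segment(s) drawn
Segments drawn: 7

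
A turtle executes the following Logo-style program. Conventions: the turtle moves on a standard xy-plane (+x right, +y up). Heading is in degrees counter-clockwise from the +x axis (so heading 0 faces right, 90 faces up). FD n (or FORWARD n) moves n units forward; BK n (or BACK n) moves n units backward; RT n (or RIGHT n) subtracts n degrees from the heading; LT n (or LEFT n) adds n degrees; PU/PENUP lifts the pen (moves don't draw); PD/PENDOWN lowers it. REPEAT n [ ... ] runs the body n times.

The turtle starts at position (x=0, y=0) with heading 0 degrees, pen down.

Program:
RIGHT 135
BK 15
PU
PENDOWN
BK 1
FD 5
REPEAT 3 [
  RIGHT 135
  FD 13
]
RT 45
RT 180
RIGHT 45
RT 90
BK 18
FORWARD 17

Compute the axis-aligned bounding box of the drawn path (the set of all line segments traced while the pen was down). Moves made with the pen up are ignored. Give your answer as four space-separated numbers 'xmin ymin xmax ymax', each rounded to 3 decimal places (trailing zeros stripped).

Answer: 0 0 21.971 20.778

Derivation:
Executing turtle program step by step:
Start: pos=(0,0), heading=0, pen down
RT 135: heading 0 -> 225
BK 15: (0,0) -> (10.607,10.607) [heading=225, draw]
PU: pen up
PD: pen down
BK 1: (10.607,10.607) -> (11.314,11.314) [heading=225, draw]
FD 5: (11.314,11.314) -> (7.778,7.778) [heading=225, draw]
REPEAT 3 [
  -- iteration 1/3 --
  RT 135: heading 225 -> 90
  FD 13: (7.778,7.778) -> (7.778,20.778) [heading=90, draw]
  -- iteration 2/3 --
  RT 135: heading 90 -> 315
  FD 13: (7.778,20.778) -> (16.971,11.586) [heading=315, draw]
  -- iteration 3/3 --
  RT 135: heading 315 -> 180
  FD 13: (16.971,11.586) -> (3.971,11.586) [heading=180, draw]
]
RT 45: heading 180 -> 135
RT 180: heading 135 -> 315
RT 45: heading 315 -> 270
RT 90: heading 270 -> 180
BK 18: (3.971,11.586) -> (21.971,11.586) [heading=180, draw]
FD 17: (21.971,11.586) -> (4.971,11.586) [heading=180, draw]
Final: pos=(4.971,11.586), heading=180, 8 segment(s) drawn

Segment endpoints: x in {0, 3.971, 4.971, 7.778, 7.778, 10.607, 11.314, 16.971, 21.971}, y in {0, 7.778, 10.607, 11.314, 11.586, 11.586, 11.586, 20.778}
xmin=0, ymin=0, xmax=21.971, ymax=20.778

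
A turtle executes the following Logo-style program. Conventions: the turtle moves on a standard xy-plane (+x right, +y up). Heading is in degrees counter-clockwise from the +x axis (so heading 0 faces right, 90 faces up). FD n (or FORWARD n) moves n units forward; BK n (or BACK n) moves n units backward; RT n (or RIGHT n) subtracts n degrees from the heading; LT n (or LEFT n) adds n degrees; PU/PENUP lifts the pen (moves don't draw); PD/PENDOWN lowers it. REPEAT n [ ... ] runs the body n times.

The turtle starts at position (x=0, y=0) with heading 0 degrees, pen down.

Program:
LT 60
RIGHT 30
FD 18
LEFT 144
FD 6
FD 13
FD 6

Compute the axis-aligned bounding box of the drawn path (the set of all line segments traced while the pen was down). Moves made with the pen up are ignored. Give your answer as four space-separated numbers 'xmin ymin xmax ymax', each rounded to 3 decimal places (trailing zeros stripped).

Answer: -9.275 0 15.588 11.613

Derivation:
Executing turtle program step by step:
Start: pos=(0,0), heading=0, pen down
LT 60: heading 0 -> 60
RT 30: heading 60 -> 30
FD 18: (0,0) -> (15.588,9) [heading=30, draw]
LT 144: heading 30 -> 174
FD 6: (15.588,9) -> (9.621,9.627) [heading=174, draw]
FD 13: (9.621,9.627) -> (-3.307,10.986) [heading=174, draw]
FD 6: (-3.307,10.986) -> (-9.275,11.613) [heading=174, draw]
Final: pos=(-9.275,11.613), heading=174, 4 segment(s) drawn

Segment endpoints: x in {-9.275, -3.307, 0, 9.621, 15.588}, y in {0, 9, 9.627, 10.986, 11.613}
xmin=-9.275, ymin=0, xmax=15.588, ymax=11.613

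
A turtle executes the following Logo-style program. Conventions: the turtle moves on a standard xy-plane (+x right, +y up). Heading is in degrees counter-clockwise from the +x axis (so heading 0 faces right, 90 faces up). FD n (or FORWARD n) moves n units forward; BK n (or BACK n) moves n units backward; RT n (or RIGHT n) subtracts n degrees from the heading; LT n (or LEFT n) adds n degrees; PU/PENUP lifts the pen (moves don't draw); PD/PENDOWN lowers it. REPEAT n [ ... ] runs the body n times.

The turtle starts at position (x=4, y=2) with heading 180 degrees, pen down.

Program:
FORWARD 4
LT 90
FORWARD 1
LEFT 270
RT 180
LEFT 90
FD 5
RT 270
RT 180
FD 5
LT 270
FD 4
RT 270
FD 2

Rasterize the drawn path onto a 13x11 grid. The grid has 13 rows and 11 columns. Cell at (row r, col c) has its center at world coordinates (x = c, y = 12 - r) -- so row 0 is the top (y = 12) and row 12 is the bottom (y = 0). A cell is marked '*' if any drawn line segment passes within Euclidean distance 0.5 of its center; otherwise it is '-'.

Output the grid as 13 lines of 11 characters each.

Answer: -----------
-----------
-----------
-----------
-----------
-----------
******-----
*----*-----
*----*-----
*----*-----
********---
*----------
-----------

Derivation:
Segment 0: (4,2) -> (0,2)
Segment 1: (0,2) -> (-0,1)
Segment 2: (-0,1) -> (0,6)
Segment 3: (0,6) -> (5,6)
Segment 4: (5,6) -> (5,2)
Segment 5: (5,2) -> (7,2)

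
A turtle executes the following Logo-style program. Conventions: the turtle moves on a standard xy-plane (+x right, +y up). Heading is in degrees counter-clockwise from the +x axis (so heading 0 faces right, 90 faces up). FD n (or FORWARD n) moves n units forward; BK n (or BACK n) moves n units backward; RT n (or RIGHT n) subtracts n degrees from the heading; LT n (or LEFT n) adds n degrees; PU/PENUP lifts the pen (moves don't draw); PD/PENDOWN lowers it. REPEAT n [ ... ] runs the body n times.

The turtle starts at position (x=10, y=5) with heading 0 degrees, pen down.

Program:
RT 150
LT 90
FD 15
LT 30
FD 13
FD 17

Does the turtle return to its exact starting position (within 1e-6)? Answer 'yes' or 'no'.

Answer: no

Derivation:
Executing turtle program step by step:
Start: pos=(10,5), heading=0, pen down
RT 150: heading 0 -> 210
LT 90: heading 210 -> 300
FD 15: (10,5) -> (17.5,-7.99) [heading=300, draw]
LT 30: heading 300 -> 330
FD 13: (17.5,-7.99) -> (28.758,-14.49) [heading=330, draw]
FD 17: (28.758,-14.49) -> (43.481,-22.99) [heading=330, draw]
Final: pos=(43.481,-22.99), heading=330, 3 segment(s) drawn

Start position: (10, 5)
Final position: (43.481, -22.99)
Distance = 43.64; >= 1e-6 -> NOT closed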